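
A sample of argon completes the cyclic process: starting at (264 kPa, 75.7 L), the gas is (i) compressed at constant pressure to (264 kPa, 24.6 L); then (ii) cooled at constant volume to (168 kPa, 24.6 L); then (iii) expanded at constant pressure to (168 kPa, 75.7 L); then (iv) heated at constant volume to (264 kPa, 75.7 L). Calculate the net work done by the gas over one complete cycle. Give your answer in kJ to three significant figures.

Constant-volume legs do no work.
W(i) = (264)(24.6 − 75.7) = -13490 J; W(iii) = (168)(75.7 − 24.6) = 8585 J.
W_net = -13490 + 8585 = -4906 J (the counter-clockwise enclosed area).

W_net ≈ -4.91 kJ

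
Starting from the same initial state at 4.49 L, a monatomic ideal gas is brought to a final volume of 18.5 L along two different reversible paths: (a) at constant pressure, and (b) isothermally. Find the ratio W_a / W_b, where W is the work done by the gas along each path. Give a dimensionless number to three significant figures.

W_a / W_b ≈ 2.20

Path (a) isobaric: W = P₁(V₂ − V₁) → W_a/(P₁V₁) = 3.12.
Path (b) isothermal: W = P₁V₁ ln(V₂/V₁) → W_b/(P₁V₁) = 1.416.
W_a / W_b = 3.12 / 1.416 = 2.204.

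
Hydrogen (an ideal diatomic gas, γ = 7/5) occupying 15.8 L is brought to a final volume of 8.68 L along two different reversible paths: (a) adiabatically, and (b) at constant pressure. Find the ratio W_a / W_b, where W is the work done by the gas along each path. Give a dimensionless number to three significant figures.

W_a / W_b ≈ 1.50

Path (a) adiabatic: W = P₁V₁(1 − (V₁/V₂)^(γ−1))/(γ−1) → W_a/(P₁V₁) = -0.6768.
Path (b) isobaric: W = P₁(V₂ − V₁) → W_b/(P₁V₁) = -0.4506.
W_a / W_b = -0.6768 / -0.4506 = 1.502.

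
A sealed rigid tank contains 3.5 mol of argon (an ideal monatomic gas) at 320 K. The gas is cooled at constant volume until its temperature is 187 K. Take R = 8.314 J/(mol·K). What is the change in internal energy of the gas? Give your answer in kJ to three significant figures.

ΔU ≈ -5.81 kJ

Constant volume ⇒ W = 0, so Q = ΔU = nCᵥΔT with Cᵥ = 3R/2 = 12.47 J/(mol·K).
ΔU = (3.5)(12.47)(187 − 320) = -5805 J.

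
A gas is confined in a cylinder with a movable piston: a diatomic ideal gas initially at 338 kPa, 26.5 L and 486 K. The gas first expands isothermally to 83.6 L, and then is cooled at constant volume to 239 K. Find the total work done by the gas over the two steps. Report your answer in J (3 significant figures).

W_total ≈ 10300 J

Step 1 (isothermal): W = P₁V₁ ln(V₂/V₁) = (8957) ln(83.6/26.5) = 10291 J.
Step 2 (isochoric): W = 0 (constant volume).
W_total = 10291 + 0 = 10291 J.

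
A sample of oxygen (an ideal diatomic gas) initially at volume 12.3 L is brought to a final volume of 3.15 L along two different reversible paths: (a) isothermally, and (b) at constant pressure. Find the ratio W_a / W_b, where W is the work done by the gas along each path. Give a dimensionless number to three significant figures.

Path (a) isothermal: W = P₁V₁ ln(V₂/V₁) → W_a/(P₁V₁) = -1.362.
Path (b) isobaric: W = P₁(V₂ − V₁) → W_b/(P₁V₁) = -0.7439.
W_a / W_b = -1.362 / -0.7439 = 1.831.

W_a / W_b ≈ 1.83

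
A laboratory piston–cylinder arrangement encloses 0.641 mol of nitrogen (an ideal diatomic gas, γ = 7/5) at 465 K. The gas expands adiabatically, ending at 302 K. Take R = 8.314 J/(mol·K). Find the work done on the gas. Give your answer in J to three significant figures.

Adiabatic ⇒ Q = 0, so W_by = −ΔU = nCᵥ(T₁ − T₂).
Cᵥ = 5R/2 = 20.79 J/(mol·K).
W = (0.641)(20.79)(465 − 302) = 2172 J.
Work on gas = −W_by = -2172 J.

W ≈ -2170 J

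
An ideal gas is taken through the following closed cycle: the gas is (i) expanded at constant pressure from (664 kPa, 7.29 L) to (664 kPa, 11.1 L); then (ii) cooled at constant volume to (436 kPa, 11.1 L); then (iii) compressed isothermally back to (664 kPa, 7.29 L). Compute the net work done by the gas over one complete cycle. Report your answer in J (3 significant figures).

W_net ≈ 495 J

Leg (i): W = PΔV = (664)(11.1 − 7.29) = 2530 J.
Leg (ii): W = 0.
Leg (iii): W = PᵢVᵢ ln(V_f/Vᵢ) = (4840) ln(7.29/11.1) = -2035 J.
W_net = 2530 − 2035 = 495.1 J.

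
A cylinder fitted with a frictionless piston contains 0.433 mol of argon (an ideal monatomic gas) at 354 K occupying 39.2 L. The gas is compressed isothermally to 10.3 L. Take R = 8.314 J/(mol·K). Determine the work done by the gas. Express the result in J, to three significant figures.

W ≈ -1700 J

Isothermal: W = nRT ln(V₂/V₁).
W = (0.433)(8.314)(354) × ln(10.3/39.2)
  = 1274 × -1.337
W_by_gas = -1703 J.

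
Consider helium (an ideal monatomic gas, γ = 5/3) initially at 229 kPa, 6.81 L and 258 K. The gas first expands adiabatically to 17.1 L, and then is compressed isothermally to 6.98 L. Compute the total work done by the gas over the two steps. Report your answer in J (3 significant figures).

W_total ≈ 317 J

Step 1 (adiabatic): W = (P₁V₁ − P₂V₂)/(γ−1) = (1559 − 844.1)/0.667 = 1073 J.
After step 1: P = 49.37 kPa, V = 17.1 L, T = 139.7 K.
Step 2 (isothermal): W = P₁V₁ ln(V₂/V₁) = (844.1) ln(6.98/17.1) = -756.4 J.
W_total = 1073 − 756.4 = 316.6 J.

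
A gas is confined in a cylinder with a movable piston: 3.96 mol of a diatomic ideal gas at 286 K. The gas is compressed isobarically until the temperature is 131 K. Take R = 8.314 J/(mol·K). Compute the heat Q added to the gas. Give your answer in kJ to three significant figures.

Isobaric: W = nRΔT = (3.96)(8.314)(-155) = -5103 J.
ΔU = nCᵥΔT with Cᵥ = 5R/2: ΔU = (3.96)(20.79)(-155) = -12758 J.
Q = ΔU + W = -12758 − 5103 = -17861 J.

Q ≈ -17.9 kJ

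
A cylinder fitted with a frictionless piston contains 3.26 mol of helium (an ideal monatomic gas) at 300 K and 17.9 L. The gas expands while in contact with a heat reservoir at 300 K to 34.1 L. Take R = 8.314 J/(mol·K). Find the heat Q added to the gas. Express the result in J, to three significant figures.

Q ≈ 5240 J

Isothermal ⇒ ΔU = 0, so Q = W = nRT ln(V₂/V₁).
Q = (3.26)(8.314)(300) ln(34.1/17.9) = 8131 × 0.6445 = 5240 J.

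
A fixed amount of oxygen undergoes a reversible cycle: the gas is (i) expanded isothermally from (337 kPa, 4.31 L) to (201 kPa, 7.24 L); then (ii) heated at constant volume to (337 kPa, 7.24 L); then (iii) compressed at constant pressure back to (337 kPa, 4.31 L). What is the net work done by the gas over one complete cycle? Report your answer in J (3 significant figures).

Leg (i): W = PᵢVᵢ ln(V_f/Vᵢ) = (1452) ln(7.24/4.31) = 753.4 J.
Leg (ii): W = 0.
Leg (iii): W = PΔV = (337)(4.31 − 7.24) = -987.4 J.
W_net = 753.4 − 987.4 = -234 J.

W_net ≈ -234 J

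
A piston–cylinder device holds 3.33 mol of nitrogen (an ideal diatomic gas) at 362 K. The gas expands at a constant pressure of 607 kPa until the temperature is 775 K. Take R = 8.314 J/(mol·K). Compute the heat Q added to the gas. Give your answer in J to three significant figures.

Isobaric: W = nRΔT = (3.33)(8.314)(413) = 11434 J.
ΔU = nCᵥΔT with Cᵥ = 5R/2: ΔU = (3.33)(20.79)(413) = 28585 J.
Q = ΔU + W = 28585 + 11434 = 40020 J.

Q ≈ 40000 J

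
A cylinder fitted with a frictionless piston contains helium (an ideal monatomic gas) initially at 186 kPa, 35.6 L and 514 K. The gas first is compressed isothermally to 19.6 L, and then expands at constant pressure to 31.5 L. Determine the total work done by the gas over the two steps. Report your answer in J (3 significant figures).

W_total ≈ 68.4 J

Step 1 (isothermal): W = P₁V₁ ln(V₂/V₁) = (6622) ln(19.6/35.6) = -3952 J.
After step 1: P = 337.8 kPa, V = 19.6 L, T = 514 K.
Step 2 (isobaric): W = PΔV = (337.8 kPa)(31.5 − 19.6 L) = 4020 J.
W_total = -3952 + 4020 = 68.38 J.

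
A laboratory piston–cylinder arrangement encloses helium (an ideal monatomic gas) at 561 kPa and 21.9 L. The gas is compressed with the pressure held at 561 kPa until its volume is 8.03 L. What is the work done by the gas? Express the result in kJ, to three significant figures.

W ≈ -7.78 kJ

Isobaric: W = P ΔV.
W = (561 kPa)(8.03 − 21.9 L) = (561)(-13.87) = -7781 J.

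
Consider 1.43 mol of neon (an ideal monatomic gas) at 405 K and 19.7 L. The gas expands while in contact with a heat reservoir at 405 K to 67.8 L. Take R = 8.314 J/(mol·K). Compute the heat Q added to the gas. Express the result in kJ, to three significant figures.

Isothermal ⇒ ΔU = 0, so Q = W = nRT ln(V₂/V₁).
Q = (1.43)(8.314)(405) ln(67.8/19.7) = 4815 × 1.236 = 5951 J.

Q ≈ 5.95 kJ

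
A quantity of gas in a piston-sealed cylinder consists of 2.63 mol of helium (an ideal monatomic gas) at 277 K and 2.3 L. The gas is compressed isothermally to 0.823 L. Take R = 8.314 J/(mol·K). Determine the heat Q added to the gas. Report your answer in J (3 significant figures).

Q ≈ -6220 J

Isothermal ⇒ ΔU = 0, so Q = W = nRT ln(V₂/V₁).
Q = (2.63)(8.314)(277) ln(0.823/2.3) = 6057 × -1.028 = -6225 J.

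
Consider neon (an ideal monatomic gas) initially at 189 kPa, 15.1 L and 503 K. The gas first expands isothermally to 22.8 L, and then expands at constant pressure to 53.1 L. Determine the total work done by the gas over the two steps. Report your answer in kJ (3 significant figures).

Step 1 (isothermal): W = P₁V₁ ln(V₂/V₁) = (2854) ln(22.8/15.1) = 1176 J.
After step 1: P = 125.2 kPa, V = 22.8 L, T = 503 K.
Step 2 (isobaric): W = PΔV = (125.2 kPa)(53.1 − 22.8 L) = 3793 J.
W_total = 1176 + 3793 = 4969 J.

W_total ≈ 4.97 kJ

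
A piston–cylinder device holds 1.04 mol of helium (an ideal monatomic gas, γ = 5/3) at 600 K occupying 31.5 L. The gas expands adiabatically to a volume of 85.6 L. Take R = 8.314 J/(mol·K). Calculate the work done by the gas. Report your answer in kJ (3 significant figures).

Adiabatic: TV^(γ−1) = const with γ = 5/3.
T₂ = T₁ (V₁/V₂)^(γ−1) = 600 × (31.5/85.6)^0.667 = 600 × 0.5135 = 308.1 K.
W_by = nCᵥ(T₁ − T₂) = (1.04)(12.47)(600 − 308.1) = 3786 J.

W ≈ 3.79 kJ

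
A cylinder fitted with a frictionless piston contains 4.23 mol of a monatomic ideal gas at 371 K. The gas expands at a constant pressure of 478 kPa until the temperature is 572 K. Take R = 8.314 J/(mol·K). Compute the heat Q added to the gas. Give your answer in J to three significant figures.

Isobaric: W = nRΔT = (4.23)(8.314)(201) = 7069 J.
ΔU = nCᵥΔT with Cᵥ = 3R/2: ΔU = (4.23)(12.47)(201) = 10603 J.
Q = ΔU + W = 10603 + 7069 = 17672 J.

Q ≈ 17700 J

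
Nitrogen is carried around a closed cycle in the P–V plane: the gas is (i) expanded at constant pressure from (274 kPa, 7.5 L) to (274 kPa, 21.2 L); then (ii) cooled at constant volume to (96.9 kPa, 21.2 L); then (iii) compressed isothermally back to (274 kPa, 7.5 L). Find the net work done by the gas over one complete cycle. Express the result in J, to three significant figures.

W_net ≈ 1620 J

Leg (i): W = PΔV = (274)(21.2 − 7.5) = 3754 J.
Leg (ii): W = 0.
Leg (iii): W = PᵢVᵢ ln(V_f/Vᵢ) = (2054) ln(7.5/21.2) = -2135 J.
W_net = 3754 − 2135 = 1619 J.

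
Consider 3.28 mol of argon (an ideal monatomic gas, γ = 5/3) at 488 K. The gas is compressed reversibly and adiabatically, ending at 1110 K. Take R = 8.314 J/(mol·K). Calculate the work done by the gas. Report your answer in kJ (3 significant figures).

W ≈ -25.4 kJ

Adiabatic ⇒ Q = 0, so W_by = −ΔU = nCᵥ(T₁ − T₂).
Cᵥ = 3R/2 = 12.47 J/(mol·K).
W = (3.28)(12.47)(488 − 1110) = -25443 J.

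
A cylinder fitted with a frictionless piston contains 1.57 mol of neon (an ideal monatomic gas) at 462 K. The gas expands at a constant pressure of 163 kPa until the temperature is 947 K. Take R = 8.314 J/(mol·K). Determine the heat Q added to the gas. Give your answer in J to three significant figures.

Isobaric: W = nRΔT = (1.57)(8.314)(485) = 6331 J.
ΔU = nCᵥΔT with Cᵥ = 3R/2: ΔU = (1.57)(12.47)(485) = 9496 J.
Q = ΔU + W = 9496 + 6331 = 15827 J.

Q ≈ 15800 J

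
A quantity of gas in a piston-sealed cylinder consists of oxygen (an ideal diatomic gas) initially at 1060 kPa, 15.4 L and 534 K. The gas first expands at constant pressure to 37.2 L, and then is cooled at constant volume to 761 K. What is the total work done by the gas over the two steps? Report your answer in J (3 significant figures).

Step 1 (isobaric): W = PΔV = (1060 kPa)(37.2 − 15.4 L) = 23108 J.
Step 2 (isochoric): W = 0 (constant volume).
W_total = 23108 + 0 = 23108 J.

W_total ≈ 23100 J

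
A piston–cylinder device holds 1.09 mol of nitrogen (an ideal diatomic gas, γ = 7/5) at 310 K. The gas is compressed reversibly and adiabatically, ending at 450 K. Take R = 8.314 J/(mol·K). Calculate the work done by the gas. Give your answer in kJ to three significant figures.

Adiabatic ⇒ Q = 0, so W_by = −ΔU = nCᵥ(T₁ − T₂).
Cᵥ = 5R/2 = 20.79 J/(mol·K).
W = (1.09)(20.79)(310 − 450) = -3172 J.

W ≈ -3.17 kJ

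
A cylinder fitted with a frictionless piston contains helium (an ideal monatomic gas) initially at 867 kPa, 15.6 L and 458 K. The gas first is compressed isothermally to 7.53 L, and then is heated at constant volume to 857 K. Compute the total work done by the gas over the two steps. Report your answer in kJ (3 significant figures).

W_total ≈ -9.85 kJ

Step 1 (isothermal): W = P₁V₁ ln(V₂/V₁) = (13525) ln(7.53/15.6) = -9851 J.
Step 2 (isochoric): W = 0 (constant volume).
W_total = -9851 + 0 = -9851 J.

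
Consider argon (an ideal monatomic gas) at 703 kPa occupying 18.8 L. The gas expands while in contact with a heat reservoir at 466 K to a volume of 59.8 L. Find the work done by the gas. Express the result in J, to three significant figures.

W ≈ 15300 J

Isothermal: W = nRT ln(V₂/V₁) = P₁V₁ ln(V₂/V₁).
P₁V₁ = (703 kPa)(18.8 L) = 13216 J.
W = 13216 × ln(59.8/18.8) = 13216 × 1.157
W_by_gas = 15293 J.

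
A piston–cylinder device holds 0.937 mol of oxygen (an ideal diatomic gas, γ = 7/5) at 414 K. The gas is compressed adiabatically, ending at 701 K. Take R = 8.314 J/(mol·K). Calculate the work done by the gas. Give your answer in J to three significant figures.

W ≈ -5590 J

Adiabatic ⇒ Q = 0, so W_by = −ΔU = nCᵥ(T₁ − T₂).
Cᵥ = 5R/2 = 20.79 J/(mol·K).
W = (0.937)(20.79)(414 − 701) = -5589 J.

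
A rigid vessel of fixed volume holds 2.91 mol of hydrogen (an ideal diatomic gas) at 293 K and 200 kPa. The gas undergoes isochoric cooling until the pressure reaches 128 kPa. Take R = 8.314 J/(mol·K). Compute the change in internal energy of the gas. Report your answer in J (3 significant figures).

Constant volume ⇒ W = 0, so Q = ΔU = nCᵥΔT with Cᵥ = 5R/2 = 20.79 J/(mol·K).
At constant V, T₂/T₁ = P₂/P₁ ⇒ ΔT = T₁(P₂/P₁ − 1) = 293·(128/200 − 1) = -105.5 K.
ΔU = (2.91)(20.79)(-105.5) = -6380 J.

ΔU ≈ -6380 J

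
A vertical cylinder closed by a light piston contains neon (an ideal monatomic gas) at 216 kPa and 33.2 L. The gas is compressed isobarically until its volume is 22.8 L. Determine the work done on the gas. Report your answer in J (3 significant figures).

Isobaric: W = P ΔV.
W = (216 kPa)(22.8 − 33.2 L) = (216)(-10.4) = -2246 J.
Work on gas = −W_by = 2246 J.

W ≈ 2250 J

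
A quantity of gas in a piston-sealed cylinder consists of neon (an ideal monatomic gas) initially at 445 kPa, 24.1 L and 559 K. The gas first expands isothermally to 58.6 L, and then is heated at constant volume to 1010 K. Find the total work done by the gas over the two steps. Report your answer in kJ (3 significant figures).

Step 1 (isothermal): W = P₁V₁ ln(V₂/V₁) = (10724) ln(58.6/24.1) = 9529 J.
Step 2 (isochoric): W = 0 (constant volume).
W_total = 9529 + 0 = 9529 J.

W_total ≈ 9.53 kJ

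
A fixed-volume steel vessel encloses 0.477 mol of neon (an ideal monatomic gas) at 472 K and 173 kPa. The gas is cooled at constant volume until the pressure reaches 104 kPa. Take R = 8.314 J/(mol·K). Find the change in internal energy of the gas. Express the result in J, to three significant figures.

ΔU ≈ -1120 J

Constant volume ⇒ W = 0, so Q = ΔU = nCᵥΔT with Cᵥ = 3R/2 = 12.47 J/(mol·K).
At constant V, T₂/T₁ = P₂/P₁ ⇒ ΔT = T₁(P₂/P₁ − 1) = 472·(104/173 − 1) = -188.3 K.
ΔU = (0.477)(12.47)(-188.3) = -1120 J.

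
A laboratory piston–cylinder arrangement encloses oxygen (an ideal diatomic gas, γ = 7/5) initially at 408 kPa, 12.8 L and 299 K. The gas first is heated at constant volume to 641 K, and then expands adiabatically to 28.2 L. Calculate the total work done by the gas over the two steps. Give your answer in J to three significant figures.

W_total ≈ 7580 J

Step 1 (isochoric): W = 0 (constant volume).
After step 1: P = 874.7 kPa (V unchanged).
Step 2 (adiabatic): W = (P₁V₁ − P₂V₂)/(γ−1) = (11196 − 8163)/0.4 = 7583 J.
W_total = 0 + 7583 = 7583 J.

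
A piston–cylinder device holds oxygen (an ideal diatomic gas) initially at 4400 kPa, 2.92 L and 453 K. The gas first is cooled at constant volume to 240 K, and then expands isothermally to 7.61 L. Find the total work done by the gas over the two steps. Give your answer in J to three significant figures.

W_total ≈ 6520 J

Step 1 (isochoric): W = 0 (constant volume).
After step 1: P = 2331 kPa (V unchanged).
Step 2 (isothermal): W = P₁V₁ ln(V₂/V₁) = (6807) ln(7.61/2.92) = 6520 J.
W_total = 0 + 6520 = 6520 J.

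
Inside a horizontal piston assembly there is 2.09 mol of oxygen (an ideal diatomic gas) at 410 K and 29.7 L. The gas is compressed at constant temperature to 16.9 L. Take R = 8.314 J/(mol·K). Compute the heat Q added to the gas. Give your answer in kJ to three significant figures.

Isothermal ⇒ ΔU = 0, so Q = W = nRT ln(V₂/V₁).
Q = (2.09)(8.314)(410) ln(16.9/29.7) = 7124 × -0.5638 = -4017 J.

Q ≈ -4.02 kJ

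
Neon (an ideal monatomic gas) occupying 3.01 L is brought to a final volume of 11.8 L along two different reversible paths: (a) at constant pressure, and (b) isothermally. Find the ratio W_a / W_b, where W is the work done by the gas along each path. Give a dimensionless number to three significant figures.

Path (a) isobaric: W = P₁(V₂ − V₁) → W_a/(P₁V₁) = 2.92.
Path (b) isothermal: W = P₁V₁ ln(V₂/V₁) → W_b/(P₁V₁) = 1.366.
W_a / W_b = 2.92 / 1.366 = 2.138.

W_a / W_b ≈ 2.14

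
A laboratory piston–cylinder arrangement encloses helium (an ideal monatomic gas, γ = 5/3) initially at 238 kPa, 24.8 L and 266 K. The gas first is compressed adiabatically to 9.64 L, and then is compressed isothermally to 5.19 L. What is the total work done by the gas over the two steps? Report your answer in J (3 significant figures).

Step 1 (adiabatic): W = (P₁V₁ − P₂V₂)/(γ−1) = (5902 − 11082)/0.667 = -7769 J.
After step 1: P = 1150 kPa, V = 9.64 L, T = 499.4 K.
Step 2 (isothermal): W = P₁V₁ ln(V₂/V₁) = (11082) ln(5.19/9.64) = -6862 J.
W_total = -7769 − 6862 = -14631 J.

W_total ≈ -14600 J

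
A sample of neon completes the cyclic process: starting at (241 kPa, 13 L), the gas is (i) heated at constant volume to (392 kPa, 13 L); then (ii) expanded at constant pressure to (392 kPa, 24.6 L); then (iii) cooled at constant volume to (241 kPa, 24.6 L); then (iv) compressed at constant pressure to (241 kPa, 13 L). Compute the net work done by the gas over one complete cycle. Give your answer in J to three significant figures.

W_net ≈ 1750 J

Constant-volume legs do no work.
W(ii) = (392)(24.6 − 13) = 4547 J; W(iv) = (241)(13 − 24.6) = -2796 J.
W_net = 4547 − 2796 = 1752 J (the clockwise enclosed area).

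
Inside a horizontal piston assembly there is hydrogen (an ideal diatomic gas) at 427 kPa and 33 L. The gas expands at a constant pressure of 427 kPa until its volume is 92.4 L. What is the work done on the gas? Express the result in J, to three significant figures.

Isobaric: W = P ΔV.
W = (427 kPa)(92.4 − 33 L) = (427)(59.4) = 25364 J.
Work on gas = −W_by = -25364 J.

W ≈ -25400 J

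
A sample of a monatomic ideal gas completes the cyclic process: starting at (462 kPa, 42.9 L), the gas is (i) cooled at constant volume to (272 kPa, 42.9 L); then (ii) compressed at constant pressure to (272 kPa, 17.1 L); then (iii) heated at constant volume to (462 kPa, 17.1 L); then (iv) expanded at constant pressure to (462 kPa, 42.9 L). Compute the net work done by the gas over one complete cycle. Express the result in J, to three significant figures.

W_net ≈ 4900 J

Constant-volume legs do no work.
W(ii) = (272)(17.1 − 42.9) = -7018 J; W(iv) = (462)(42.9 − 17.1) = 11920 J.
W_net = -7018 + 11920 = 4902 J (the clockwise enclosed area).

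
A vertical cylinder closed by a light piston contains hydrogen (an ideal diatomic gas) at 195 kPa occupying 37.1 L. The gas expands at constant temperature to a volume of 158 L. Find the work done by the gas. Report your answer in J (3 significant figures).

Isothermal: W = nRT ln(V₂/V₁) = P₁V₁ ln(V₂/V₁).
P₁V₁ = (195 kPa)(37.1 L) = 7234 J.
W = 7234 × ln(158/37.1) = 7234 × 1.449
W_by_gas = 10483 J.

W ≈ 10500 J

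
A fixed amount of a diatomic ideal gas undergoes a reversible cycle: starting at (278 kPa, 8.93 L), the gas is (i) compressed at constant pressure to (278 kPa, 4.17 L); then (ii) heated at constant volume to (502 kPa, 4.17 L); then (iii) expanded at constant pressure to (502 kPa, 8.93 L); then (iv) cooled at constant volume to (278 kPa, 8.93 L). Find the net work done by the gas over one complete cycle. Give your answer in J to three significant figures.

W_net ≈ 1070 J

Constant-volume legs do no work.
W(i) = (278)(4.17 − 8.93) = -1323 J; W(iii) = (502)(8.93 − 4.17) = 2390 J.
W_net = -1323 + 2390 = 1066 J (the clockwise enclosed area).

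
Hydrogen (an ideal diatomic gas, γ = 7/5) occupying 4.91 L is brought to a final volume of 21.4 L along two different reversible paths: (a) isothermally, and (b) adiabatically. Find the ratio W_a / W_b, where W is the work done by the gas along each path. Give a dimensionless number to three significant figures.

W_a / W_b ≈ 1.32

Path (a) isothermal: W = P₁V₁ ln(V₂/V₁) → W_a/(P₁V₁) = 1.472.
Path (b) adiabatic: W = P₁V₁(1 − (V₁/V₂)^(γ−1))/(γ−1) → W_b/(P₁V₁) = 1.113.
W_a / W_b = 1.472 / 1.113 = 1.323.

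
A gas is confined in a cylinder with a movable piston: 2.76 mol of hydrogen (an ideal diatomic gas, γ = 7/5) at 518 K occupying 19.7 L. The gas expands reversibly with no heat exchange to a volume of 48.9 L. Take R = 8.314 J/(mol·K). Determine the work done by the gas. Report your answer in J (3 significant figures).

W ≈ 9060 J

Adiabatic: TV^(γ−1) = const with γ = 7/5.
T₂ = T₁ (V₁/V₂)^(γ−1) = 518 × (19.7/48.9)^0.4 = 518 × 0.6951 = 360.1 K.
W_by = nCᵥ(T₁ − T₂) = (2.76)(20.79)(518 − 360.1) = 9060 J.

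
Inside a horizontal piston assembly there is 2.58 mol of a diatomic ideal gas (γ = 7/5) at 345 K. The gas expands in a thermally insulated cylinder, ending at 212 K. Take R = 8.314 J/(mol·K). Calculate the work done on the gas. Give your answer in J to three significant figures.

Adiabatic ⇒ Q = 0, so W_by = −ΔU = nCᵥ(T₁ − T₂).
Cᵥ = 5R/2 = 20.79 J/(mol·K).
W = (2.58)(20.79)(345 − 212) = 7132 J.
Work on gas = −W_by = -7132 J.

W ≈ -7130 J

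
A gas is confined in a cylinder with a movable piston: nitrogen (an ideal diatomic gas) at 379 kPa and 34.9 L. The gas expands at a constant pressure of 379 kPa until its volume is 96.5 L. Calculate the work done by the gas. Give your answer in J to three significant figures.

Isobaric: W = P ΔV.
W = (379 kPa)(96.5 − 34.9 L) = (379)(61.6) = 23346 J.

W ≈ 23300 J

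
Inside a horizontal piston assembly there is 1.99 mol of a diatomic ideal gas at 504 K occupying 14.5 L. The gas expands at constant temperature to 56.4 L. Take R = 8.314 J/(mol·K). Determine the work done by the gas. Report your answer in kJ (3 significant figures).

W ≈ 11.3 kJ

Isothermal: W = nRT ln(V₂/V₁).
W = (1.99)(8.314)(504) × ln(56.4/14.5)
  = 8339 × 1.358
W_by_gas = 11327 J.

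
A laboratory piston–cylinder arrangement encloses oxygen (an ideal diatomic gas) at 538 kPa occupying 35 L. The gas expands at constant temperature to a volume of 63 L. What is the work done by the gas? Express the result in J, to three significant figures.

W ≈ 11100 J

Isothermal: W = nRT ln(V₂/V₁) = P₁V₁ ln(V₂/V₁).
P₁V₁ = (538 kPa)(35 L) = 18830 J.
W = 18830 × ln(63/35) = 18830 × 0.5878
W_by_gas = 11068 J.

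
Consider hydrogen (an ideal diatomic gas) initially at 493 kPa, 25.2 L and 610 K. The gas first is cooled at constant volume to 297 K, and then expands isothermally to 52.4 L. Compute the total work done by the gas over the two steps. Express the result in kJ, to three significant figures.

W_total ≈ 4.43 kJ

Step 1 (isochoric): W = 0 (constant volume).
After step 1: P = 240 kPa (V unchanged).
Step 2 (isothermal): W = P₁V₁ ln(V₂/V₁) = (6049) ln(52.4/25.2) = 4428 J.
W_total = 0 + 4428 = 4428 J.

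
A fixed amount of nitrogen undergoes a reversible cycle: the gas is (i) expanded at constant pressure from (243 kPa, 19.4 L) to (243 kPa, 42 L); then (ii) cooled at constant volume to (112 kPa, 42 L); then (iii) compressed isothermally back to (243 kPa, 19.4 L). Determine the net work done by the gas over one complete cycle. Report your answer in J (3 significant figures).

W_net ≈ 1860 J

Leg (i): W = PΔV = (243)(42 − 19.4) = 5492 J.
Leg (ii): W = 0.
Leg (iii): W = PᵢVᵢ ln(V_f/Vᵢ) = (4704) ln(19.4/42) = -3633 J.
W_net = 5492 − 3633 = 1858 J.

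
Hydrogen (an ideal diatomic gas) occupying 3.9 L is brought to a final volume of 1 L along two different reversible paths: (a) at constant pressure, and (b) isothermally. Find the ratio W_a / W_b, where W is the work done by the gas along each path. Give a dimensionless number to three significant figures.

Path (a) isobaric: W = P₁(V₂ − V₁) → W_a/(P₁V₁) = -0.7436.
Path (b) isothermal: W = P₁V₁ ln(V₂/V₁) → W_b/(P₁V₁) = -1.361.
W_a / W_b = -0.7436 / -1.361 = 0.5464.

W_a / W_b ≈ 0.546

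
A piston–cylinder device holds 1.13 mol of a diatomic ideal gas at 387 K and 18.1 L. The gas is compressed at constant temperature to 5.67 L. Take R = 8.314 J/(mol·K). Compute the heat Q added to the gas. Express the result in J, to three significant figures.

Q ≈ -4220 J

Isothermal ⇒ ΔU = 0, so Q = W = nRT ln(V₂/V₁).
Q = (1.13)(8.314)(387) ln(5.67/18.1) = 3636 × -1.161 = -4220 J.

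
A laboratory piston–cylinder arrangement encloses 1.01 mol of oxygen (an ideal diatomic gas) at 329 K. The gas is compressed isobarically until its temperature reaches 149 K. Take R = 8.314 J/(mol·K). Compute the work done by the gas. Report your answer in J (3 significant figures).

Isobaric: W = P ΔV = nR ΔT.
W = (1.01)(8.314)(149 − 329) = -1511 J.

W ≈ -1510 J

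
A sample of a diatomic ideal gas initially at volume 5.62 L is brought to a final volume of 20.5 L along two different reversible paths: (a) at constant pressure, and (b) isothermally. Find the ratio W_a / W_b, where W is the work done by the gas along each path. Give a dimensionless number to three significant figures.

W_a / W_b ≈ 2.05

Path (a) isobaric: W = P₁(V₂ − V₁) → W_a/(P₁V₁) = 2.648.
Path (b) isothermal: W = P₁V₁ ln(V₂/V₁) → W_b/(P₁V₁) = 1.294.
W_a / W_b = 2.648 / 1.294 = 2.046.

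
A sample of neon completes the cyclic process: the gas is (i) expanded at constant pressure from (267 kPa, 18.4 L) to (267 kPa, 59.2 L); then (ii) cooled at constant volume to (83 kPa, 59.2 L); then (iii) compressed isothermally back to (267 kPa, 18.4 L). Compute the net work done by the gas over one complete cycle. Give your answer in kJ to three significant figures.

W_net ≈ 5.15 kJ

Leg (i): W = PΔV = (267)(59.2 − 18.4) = 10894 J.
Leg (ii): W = 0.
Leg (iii): W = PᵢVᵢ ln(V_f/Vᵢ) = (4914) ln(18.4/59.2) = -5742 J.
W_net = 10894 − 5742 = 5152 J.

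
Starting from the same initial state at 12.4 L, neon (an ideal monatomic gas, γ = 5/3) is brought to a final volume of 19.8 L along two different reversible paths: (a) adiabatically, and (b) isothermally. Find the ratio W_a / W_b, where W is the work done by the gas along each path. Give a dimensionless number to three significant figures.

Path (a) adiabatic: W = P₁V₁(1 − (V₁/V₂)^(γ−1))/(γ−1) → W_a/(P₁V₁) = 0.402.
Path (b) isothermal: W = P₁V₁ ln(V₂/V₁) → W_b/(P₁V₁) = 0.468.
W_a / W_b = 0.402 / 0.468 = 0.859.

W_a / W_b ≈ 0.859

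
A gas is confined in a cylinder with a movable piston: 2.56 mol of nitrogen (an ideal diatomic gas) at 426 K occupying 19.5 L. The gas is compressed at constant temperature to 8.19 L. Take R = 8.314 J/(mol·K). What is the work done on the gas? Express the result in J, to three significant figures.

Isothermal: W = nRT ln(V₂/V₁).
W = (2.56)(8.314)(426) × ln(8.19/19.5)
  = 9067 × -0.8675
W_by_gas = -7866 J; work on gas = −W_by = 7866 J.

W ≈ 7870 J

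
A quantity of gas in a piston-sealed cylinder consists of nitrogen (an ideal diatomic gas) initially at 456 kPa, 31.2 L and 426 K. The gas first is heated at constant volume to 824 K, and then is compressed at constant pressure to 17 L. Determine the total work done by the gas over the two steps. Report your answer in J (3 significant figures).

W_total ≈ -12500 J

Step 1 (isochoric): W = 0 (constant volume).
After step 1: P = 882 kPa (V unchanged).
Step 2 (isobaric): W = PΔV = (882 kPa)(17 − 31.2 L) = -12525 J.
W_total = 0 − 12525 = -12525 J.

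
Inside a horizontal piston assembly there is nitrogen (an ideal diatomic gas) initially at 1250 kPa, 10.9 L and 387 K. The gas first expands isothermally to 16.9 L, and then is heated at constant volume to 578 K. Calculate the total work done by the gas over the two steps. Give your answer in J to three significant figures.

W_total ≈ 5980 J

Step 1 (isothermal): W = P₁V₁ ln(V₂/V₁) = (13625) ln(16.9/10.9) = 5975 J.
Step 2 (isochoric): W = 0 (constant volume).
W_total = 5975 + 0 = 5975 J.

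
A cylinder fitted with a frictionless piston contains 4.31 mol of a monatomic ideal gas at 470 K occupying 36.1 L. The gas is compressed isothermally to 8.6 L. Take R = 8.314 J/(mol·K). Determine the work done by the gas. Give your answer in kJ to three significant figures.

Isothermal: W = nRT ln(V₂/V₁).
W = (4.31)(8.314)(470) × ln(8.6/36.1)
  = 16842 × -1.435
W_by_gas = -24160 J.

W ≈ -24.2 kJ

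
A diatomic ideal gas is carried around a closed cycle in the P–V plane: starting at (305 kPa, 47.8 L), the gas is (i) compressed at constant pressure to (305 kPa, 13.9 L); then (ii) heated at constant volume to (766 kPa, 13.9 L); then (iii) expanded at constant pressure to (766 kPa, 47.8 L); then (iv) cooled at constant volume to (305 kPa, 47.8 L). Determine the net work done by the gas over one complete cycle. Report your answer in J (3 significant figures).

Constant-volume legs do no work.
W(i) = (305)(13.9 − 47.8) = -10340 J; W(iii) = (766)(47.8 − 13.9) = 25967 J.
W_net = -10340 + 25967 = 15628 J (the clockwise enclosed area).

W_net ≈ 15600 J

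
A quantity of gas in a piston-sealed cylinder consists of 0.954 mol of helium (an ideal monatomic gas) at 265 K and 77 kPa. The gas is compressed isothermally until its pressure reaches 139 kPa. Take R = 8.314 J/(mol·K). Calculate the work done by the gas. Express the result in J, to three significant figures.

Isothermal process: W = nRT ln(V₂/V₁) = nRT ln(P₁/P₂).
W = (0.954)(8.314)(265) × ln(77/139)
  = 2102 × ln(0.554) = 2102 × -0.5907
W_by_gas = -1242 J.

W ≈ -1240 J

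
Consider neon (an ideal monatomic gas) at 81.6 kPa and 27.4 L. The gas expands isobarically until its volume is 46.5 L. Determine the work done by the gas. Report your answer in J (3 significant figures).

Isobaric: W = P ΔV.
W = (81.6 kPa)(46.5 − 27.4 L) = (81.6)(19.1) = 1559 J.

W ≈ 1560 J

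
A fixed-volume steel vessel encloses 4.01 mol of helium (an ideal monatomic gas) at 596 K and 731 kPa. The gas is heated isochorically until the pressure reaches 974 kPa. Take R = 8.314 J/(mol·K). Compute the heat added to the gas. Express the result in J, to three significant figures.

Constant volume ⇒ W = 0, so Q = ΔU = nCᵥΔT with Cᵥ = 3R/2 = 12.47 J/(mol·K).
At constant V, T₂/T₁ = P₂/P₁ ⇒ ΔT = T₁(P₂/P₁ − 1) = 596·(974/731 − 1) = 198.1 K.
ΔU = (4.01)(12.47)(198.1) = 9908 J.

Q ≈ 9910 J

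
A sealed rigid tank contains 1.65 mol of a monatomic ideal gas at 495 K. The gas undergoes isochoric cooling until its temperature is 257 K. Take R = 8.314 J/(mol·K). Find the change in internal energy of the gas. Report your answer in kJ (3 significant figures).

ΔU ≈ -4.90 kJ

Constant volume ⇒ W = 0, so Q = ΔU = nCᵥΔT with Cᵥ = 3R/2 = 12.47 J/(mol·K).
ΔU = (1.65)(12.47)(257 − 495) = -4897 J.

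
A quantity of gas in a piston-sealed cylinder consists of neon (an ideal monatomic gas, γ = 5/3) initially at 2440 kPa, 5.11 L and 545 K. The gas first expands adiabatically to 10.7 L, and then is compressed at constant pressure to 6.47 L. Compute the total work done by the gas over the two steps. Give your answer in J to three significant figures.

W_total ≈ 4260 J

Step 1 (adiabatic): W = (P₁V₁ − P₂V₂)/(γ−1) = (12468 − 7618)/0.667 = 7276 J.
After step 1: P = 712 kPa, V = 10.7 L, T = 333 K.
Step 2 (isobaric): W = PΔV = (712 kPa)(6.47 − 10.7 L) = -3012 J.
W_total = 7276 − 3012 = 4264 J.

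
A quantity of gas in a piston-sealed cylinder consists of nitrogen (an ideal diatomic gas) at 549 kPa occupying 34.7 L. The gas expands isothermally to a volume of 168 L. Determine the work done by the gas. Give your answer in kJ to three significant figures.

Isothermal: W = nRT ln(V₂/V₁) = P₁V₁ ln(V₂/V₁).
P₁V₁ = (549 kPa)(34.7 L) = 19050 J.
W = 19050 × ln(168/34.7) = 19050 × 1.577
W_by_gas = 30047 J.

W ≈ 30.0 kJ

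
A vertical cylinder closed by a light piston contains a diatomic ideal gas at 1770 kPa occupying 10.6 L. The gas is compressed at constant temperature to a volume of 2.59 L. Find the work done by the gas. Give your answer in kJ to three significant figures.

Isothermal: W = nRT ln(V₂/V₁) = P₁V₁ ln(V₂/V₁).
P₁V₁ = (1770 kPa)(10.6 L) = 18762 J.
W = 18762 × ln(2.59/10.6) = 18762 × -1.409
W_by_gas = -26439 J.

W ≈ -26.4 kJ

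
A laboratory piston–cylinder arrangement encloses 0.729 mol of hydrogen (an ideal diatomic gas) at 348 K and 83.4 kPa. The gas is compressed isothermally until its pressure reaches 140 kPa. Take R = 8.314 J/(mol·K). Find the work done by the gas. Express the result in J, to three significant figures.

Isothermal process: W = nRT ln(V₂/V₁) = nRT ln(P₁/P₂).
W = (0.729)(8.314)(348) × ln(83.4/140)
  = 2109 × ln(0.5957) = 2109 × -0.518
W_by_gas = -1093 J.

W ≈ -1090 J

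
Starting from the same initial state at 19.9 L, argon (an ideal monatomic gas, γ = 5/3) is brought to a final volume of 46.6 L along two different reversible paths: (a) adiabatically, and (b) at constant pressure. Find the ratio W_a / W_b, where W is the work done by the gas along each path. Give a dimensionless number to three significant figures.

W_a / W_b ≈ 0.484

Path (a) adiabatic: W = P₁V₁(1 − (V₁/V₂)^(γ−1))/(γ−1) → W_a/(P₁V₁) = 0.6494.
Path (b) isobaric: W = P₁(V₂ − V₁) → W_b/(P₁V₁) = 1.342.
W_a / W_b = 0.6494 / 1.342 = 0.484.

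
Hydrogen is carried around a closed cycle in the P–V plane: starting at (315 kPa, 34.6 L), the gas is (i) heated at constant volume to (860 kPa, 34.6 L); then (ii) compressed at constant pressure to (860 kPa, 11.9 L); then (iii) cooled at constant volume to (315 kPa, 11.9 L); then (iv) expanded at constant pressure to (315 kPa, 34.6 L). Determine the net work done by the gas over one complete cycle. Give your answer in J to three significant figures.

Constant-volume legs do no work.
W(ii) = (860)(11.9 − 34.6) = -19522 J; W(iv) = (315)(34.6 − 11.9) = 7151 J.
W_net = -19522 + 7151 = -12372 J (the counter-clockwise enclosed area).

W_net ≈ -12400 J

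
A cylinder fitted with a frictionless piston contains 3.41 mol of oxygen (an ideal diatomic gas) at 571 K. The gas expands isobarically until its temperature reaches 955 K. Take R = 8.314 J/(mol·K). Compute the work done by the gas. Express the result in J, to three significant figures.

Isobaric: W = P ΔV = nR ΔT.
W = (3.41)(8.314)(955 − 571) = 10887 J.

W ≈ 10900 J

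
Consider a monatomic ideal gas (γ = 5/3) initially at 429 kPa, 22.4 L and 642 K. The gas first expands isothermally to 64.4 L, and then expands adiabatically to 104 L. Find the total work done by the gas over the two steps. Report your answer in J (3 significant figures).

W_total ≈ 14100 J

Step 1 (isothermal): W = P₁V₁ ln(V₂/V₁) = (9610) ln(64.4/22.4) = 10148 J.
After step 1: P = 149.2 kPa, V = 64.4 L, T = 642 K.
Step 2 (adiabatic): W = (P₁V₁ − P₂V₂)/(γ−1) = (9610 − 6981)/0.667 = 3942 J.
W_total = 10148 + 3942 = 14091 J.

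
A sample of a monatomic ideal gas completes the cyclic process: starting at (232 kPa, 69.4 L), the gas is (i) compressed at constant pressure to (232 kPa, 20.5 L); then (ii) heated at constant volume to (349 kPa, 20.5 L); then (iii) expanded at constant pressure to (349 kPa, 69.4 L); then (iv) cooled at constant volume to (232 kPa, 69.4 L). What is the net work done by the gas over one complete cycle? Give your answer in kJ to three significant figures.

Constant-volume legs do no work.
W(i) = (232)(20.5 − 69.4) = -11345 J; W(iii) = (349)(69.4 − 20.5) = 17066 J.
W_net = -11345 + 17066 = 5721 J (the clockwise enclosed area).

W_net ≈ 5.72 kJ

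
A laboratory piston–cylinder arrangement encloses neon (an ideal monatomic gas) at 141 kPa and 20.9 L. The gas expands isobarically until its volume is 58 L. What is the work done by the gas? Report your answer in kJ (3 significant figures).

W ≈ 5.23 kJ

Isobaric: W = P ΔV.
W = (141 kPa)(58 − 20.9 L) = (141)(37.1) = 5231 J.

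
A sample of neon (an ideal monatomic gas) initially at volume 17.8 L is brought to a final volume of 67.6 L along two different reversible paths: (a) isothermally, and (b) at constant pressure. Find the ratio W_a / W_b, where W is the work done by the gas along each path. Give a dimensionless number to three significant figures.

W_a / W_b ≈ 0.477

Path (a) isothermal: W = P₁V₁ ln(V₂/V₁) → W_a/(P₁V₁) = 1.334.
Path (b) isobaric: W = P₁(V₂ − V₁) → W_b/(P₁V₁) = 2.798.
W_a / W_b = 1.334 / 2.798 = 0.477.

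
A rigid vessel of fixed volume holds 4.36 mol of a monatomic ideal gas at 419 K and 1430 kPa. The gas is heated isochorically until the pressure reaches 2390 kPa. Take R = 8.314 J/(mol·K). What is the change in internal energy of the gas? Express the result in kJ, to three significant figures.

ΔU ≈ 15.3 kJ

Constant volume ⇒ W = 0, so Q = ΔU = nCᵥΔT with Cᵥ = 3R/2 = 12.47 J/(mol·K).
At constant V, T₂/T₁ = P₂/P₁ ⇒ ΔT = T₁(P₂/P₁ − 1) = 419·(2390/1430 − 1) = 281.3 K.
ΔU = (4.36)(12.47)(281.3) = 15295 J.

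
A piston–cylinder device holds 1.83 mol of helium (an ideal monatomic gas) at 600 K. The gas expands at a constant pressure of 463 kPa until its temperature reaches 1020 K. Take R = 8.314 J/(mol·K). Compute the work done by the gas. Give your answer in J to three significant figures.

Isobaric: W = P ΔV = nR ΔT.
W = (1.83)(8.314)(1020 − 600) = 6390 J.

W ≈ 6390 J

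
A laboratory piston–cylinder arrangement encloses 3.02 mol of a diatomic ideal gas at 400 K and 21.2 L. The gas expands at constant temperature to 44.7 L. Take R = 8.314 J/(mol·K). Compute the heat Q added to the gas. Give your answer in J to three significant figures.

Q ≈ 7490 J

Isothermal ⇒ ΔU = 0, so Q = W = nRT ln(V₂/V₁).
Q = (3.02)(8.314)(400) ln(44.7/21.2) = 10043 × 0.746 = 7492 J.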